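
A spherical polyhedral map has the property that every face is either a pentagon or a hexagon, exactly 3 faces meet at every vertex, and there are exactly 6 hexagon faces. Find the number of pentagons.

Let x be the number of pentagons; then F = 6 + x.
Edge–face incidences: 2E = 6·6 + 5·x = 36 + 5x.
Every vertex has degree 3, so 3V = 2E.
Euler: V − E + F = 2 ⇒ (2E)/3 − E + (6 + x) = 2.
Multiply by 6: 2·(2E) − 3·(2E) + 6·(6 + x) = 12, i.e. 36 + 6x − (36 + 5x) = 12.
Collecting terms: x = 12.
Then 2E = 36 + 5·12 = 96, so E = 48, V = 2E/3 = 32, F = 6 + 12 = 18.

12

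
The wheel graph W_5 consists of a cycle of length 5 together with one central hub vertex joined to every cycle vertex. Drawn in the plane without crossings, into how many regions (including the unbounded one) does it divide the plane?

6

W_5 has V = 5 + 1 = 6 vertices and E = 2·5 = 10 edges.
By Euler's formula F = 2 − V + E = 2 − 6 + 10 = 6.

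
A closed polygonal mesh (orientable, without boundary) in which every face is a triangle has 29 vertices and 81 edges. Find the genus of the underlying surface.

Every face is a triangle and each edge borders two faces, so 3F = 2·81, giving F = 54.
χ = V − E + F = 29 − 81 + 54 = 2.
For a closed orientable surface χ = 2 − 2g, so g = (2 − (2))/2 = 0.

0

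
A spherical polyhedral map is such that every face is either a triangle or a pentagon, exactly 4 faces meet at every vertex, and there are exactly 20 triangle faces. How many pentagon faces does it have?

12

Let x be the number of pentagons; then F = 20 + x.
Edge–face incidences: 2E = 3·20 + 5·x = 60 + 5x.
Every vertex has degree 4, so 4V = 2E.
Euler: V − E + F = 2 ⇒ (2E)/4 − E + (20 + x) = 2.
Multiply by 8: 2·(2E) − 4·(2E) + 8·(20 + x) = 16, i.e. 160 + 8x − 2·(60 + 5x) = 16.
Collecting terms: −2x + 40 = 16, so −2x = −24, so x = 12.
Then 2E = 60 + 5·12 = 120, so E = 60, V = 2E/4 = 30, F = 20 + 12 = 32.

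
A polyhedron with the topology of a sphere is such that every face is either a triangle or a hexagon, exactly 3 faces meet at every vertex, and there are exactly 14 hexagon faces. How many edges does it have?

48

Let x be the number of triangles; then F = 14 + x.
Edge–face incidences: 2E = 6·14 + 3·x = 84 + 3x.
Every vertex has degree 3, so 3V = 2E.
Euler: V − E + F = 2 ⇒ (2E)/3 − E + (14 + x) = 2.
Multiply by 6: 2·(2E) − 3·(2E) + 6·(14 + x) = 12, i.e. 84 + 6x − (84 + 3x) = 12.
Collecting terms: 3x = 12, so x = 4.
Then 2E = 84 + 3·4 = 96, so E = 48, V = 2E/3 = 32, F = 14 + 4 = 18.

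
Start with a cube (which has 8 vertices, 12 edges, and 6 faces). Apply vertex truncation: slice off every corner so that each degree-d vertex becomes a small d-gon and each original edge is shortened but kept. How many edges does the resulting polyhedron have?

Truncation replaces each original edge-end by a new vertex, so V′ = 2E = 24.
Each original edge survives, and each old vertex of degree d contributes d new edges; summing degrees gives Σd = 2E, so E′ = E + 2E = 3E = 36.
Each original face survives and each original vertex becomes one new face: F′ = F + V = 14.

36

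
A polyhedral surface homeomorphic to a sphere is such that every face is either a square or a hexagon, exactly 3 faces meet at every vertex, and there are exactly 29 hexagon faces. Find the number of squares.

Let x be the number of squares; then F = 29 + x.
Edge–face incidences: 2E = 6·29 + 4·x = 174 + 4x.
Every vertex has degree 3, so 3V = 2E.
Euler: V − E + F = 2 ⇒ (2E)/3 − E + (29 + x) = 2.
Multiply by 6: 2·(2E) − 3·(2E) + 6·(29 + x) = 12, i.e. 174 + 6x − (174 + 4x) = 12.
Collecting terms: 2x = 12, so x = 6.
Then 2E = 174 + 4·6 = 198, so E = 99, V = 2E/3 = 66, F = 29 + 6 = 35.

6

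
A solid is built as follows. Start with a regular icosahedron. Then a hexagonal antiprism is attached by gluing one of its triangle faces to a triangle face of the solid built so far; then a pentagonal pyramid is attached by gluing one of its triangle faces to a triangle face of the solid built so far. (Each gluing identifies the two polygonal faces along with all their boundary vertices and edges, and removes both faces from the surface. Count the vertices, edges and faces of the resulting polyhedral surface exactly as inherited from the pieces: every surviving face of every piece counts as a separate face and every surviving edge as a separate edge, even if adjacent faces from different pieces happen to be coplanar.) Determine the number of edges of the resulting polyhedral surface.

A regular icosahedron: V=12, E=30, F=20.
Attach a hexagonal antiprism (V=12, E=24, F=14) along a 3-gon: merge 3 vertices and 3 edges, delete both glued faces → V=21, E=51, F=32.
Attach a pentagonal pyramid (V=6, E=10, F=6) along a 3-gon: merge 3 vertices and 3 edges, delete both glued faces → V=24, E=58, F=36.
Check: V − E + F = 24 − 58 + 36 = 2.

58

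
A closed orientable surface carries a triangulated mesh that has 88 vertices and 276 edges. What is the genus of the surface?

3

Every face is a triangle and each edge borders two faces, so 3F = 2·276, giving F = 184.
χ = V − E + F = 88 − 276 + 184 = -4.
For a closed orientable surface χ = 2 − 2g, so g = (2 − (-4))/2 = 3.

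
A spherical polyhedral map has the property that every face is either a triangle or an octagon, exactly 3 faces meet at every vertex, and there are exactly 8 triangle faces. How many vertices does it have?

Let x be the number of octagons; then F = 8 + x.
Edge–face incidences: 2E = 3·8 + 8·x = 24 + 8x.
Every vertex has degree 3, so 3V = 2E.
Euler: V − E + F = 2 ⇒ (2E)/3 − E + (8 + x) = 2.
Multiply by 6: 2·(2E) − 3·(2E) + 6·(8 + x) = 12, i.e. 48 + 6x − (24 + 8x) = 12.
Collecting terms: −2x + 24 = 12, so −2x = −12, so x = 6.
Then 2E = 24 + 8·6 = 72, so E = 36, V = 2E/3 = 24, F = 8 + 6 = 14.

24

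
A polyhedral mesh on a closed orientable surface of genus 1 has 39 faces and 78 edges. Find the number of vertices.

39

For a closed orientable surface of genus 1, χ = 2 − 2·1 = 0.
V = 0 + E − F = 0 + 78 − 39 = 39.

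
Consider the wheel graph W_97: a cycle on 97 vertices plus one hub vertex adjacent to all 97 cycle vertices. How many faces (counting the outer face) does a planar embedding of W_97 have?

98

W_97 has V = 97 + 1 = 98 vertices and E = 2·97 = 194 edges.
By Euler's formula F = 2 − V + E = 2 − 98 + 194 = 98.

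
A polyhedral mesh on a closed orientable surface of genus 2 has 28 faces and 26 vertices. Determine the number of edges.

56

For a closed orientable surface of genus 2, χ = 2 − 2·2 = -2.
E = V + F − (-2) = 26 + 28 − (-2) = 56.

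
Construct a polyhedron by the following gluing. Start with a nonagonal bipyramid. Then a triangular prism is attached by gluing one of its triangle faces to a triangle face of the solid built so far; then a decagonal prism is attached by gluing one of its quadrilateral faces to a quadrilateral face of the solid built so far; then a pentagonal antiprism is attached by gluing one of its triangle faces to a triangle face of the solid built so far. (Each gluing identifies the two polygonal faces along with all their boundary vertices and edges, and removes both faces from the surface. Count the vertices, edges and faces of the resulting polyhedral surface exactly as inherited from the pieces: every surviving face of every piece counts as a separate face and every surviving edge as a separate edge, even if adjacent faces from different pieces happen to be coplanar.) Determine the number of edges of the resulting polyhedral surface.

76

A nonagonal bipyramid: V=11, E=27, F=18.
Attach a triangular prism (V=6, E=9, F=5) along a 3-gon: merge 3 vertices and 3 edges, delete both glued faces → V=14, E=33, F=21.
Attach a decagonal prism (V=20, E=30, F=12) along a 4-gon: merge 4 vertices and 4 edges, delete both glued faces → V=30, E=59, F=31.
Attach a pentagonal antiprism (V=10, E=20, F=12) along a 3-gon: merge 3 vertices and 3 edges, delete both glued faces → V=37, E=76, F=41.
Check: V − E + F = 37 − 76 + 41 = 2.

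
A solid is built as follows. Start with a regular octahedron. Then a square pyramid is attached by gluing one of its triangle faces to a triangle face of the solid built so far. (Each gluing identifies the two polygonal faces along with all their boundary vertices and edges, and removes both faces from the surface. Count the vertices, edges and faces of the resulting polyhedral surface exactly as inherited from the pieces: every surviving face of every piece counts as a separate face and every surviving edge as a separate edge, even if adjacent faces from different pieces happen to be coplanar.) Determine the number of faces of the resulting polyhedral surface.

11

A regular octahedron: V=6, E=12, F=8.
Attach a square pyramid (V=5, E=8, F=5) along a 3-gon: merge 3 vertices and 3 edges, delete both glued faces → V=8, E=17, F=11.
Check: V − E + F = 8 − 17 + 11 = 2.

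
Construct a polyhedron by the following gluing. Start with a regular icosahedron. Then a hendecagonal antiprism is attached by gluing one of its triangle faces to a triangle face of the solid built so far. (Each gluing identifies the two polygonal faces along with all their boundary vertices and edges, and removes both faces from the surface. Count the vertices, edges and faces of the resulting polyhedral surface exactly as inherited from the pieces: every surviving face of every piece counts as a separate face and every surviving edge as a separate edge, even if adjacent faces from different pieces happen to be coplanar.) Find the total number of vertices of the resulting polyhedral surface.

31

A regular icosahedron: V=12, E=30, F=20.
Attach a hendecagonal antiprism (V=22, E=44, F=24) along a 3-gon: merge 3 vertices and 3 edges, delete both glued faces → V=31, E=71, F=42.
Check: V − E + F = 31 − 71 + 42 = 2.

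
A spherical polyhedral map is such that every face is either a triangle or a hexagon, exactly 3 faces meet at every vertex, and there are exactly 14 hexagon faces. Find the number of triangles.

Let x be the number of triangles; then F = 14 + x.
Edge–face incidences: 2E = 6·14 + 3·x = 84 + 3x.
Every vertex has degree 3, so 3V = 2E.
Euler: V − E + F = 2 ⇒ (2E)/3 − E + (14 + x) = 2.
Multiply by 6: 2·(2E) − 3·(2E) + 6·(14 + x) = 12, i.e. 84 + 6x − (84 + 3x) = 12.
Collecting terms: 3x = 12, so x = 4.
Then 2E = 84 + 3·4 = 96, so E = 48, V = 2E/3 = 32, F = 14 + 4 = 18.

4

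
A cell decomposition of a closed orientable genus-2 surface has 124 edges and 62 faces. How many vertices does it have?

60

For a closed orientable surface of genus 2, χ = 2 − 2·2 = -2.
V = -2 + E − F = -2 + 124 − 62 = 60.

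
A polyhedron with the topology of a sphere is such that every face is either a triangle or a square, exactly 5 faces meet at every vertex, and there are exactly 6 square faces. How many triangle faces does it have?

32

Let x be the number of triangles; then F = 6 + x.
Edge–face incidences: 2E = 4·6 + 3·x = 24 + 3x.
Every vertex has degree 5, so 5V = 2E.
Euler: V − E + F = 2 ⇒ (2E)/5 − E + (6 + x) = 2.
Multiply by 10: 2·(2E) − 5·(2E) + 10·(6 + x) = 20, i.e. 60 + 10x − 3·(24 + 3x) = 20.
Collecting terms: x − 12 = 20, so x = 32.
Then 2E = 24 + 3·32 = 120, so E = 60, V = 2E/5 = 24, F = 6 + 32 = 38.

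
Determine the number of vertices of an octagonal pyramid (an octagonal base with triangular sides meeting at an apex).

9

A pyramid on an n-gon base has one n-gon and n triangles: V = 8 + 1 = 9, E = 2·8 = 16, F = 8 + 1 = 9.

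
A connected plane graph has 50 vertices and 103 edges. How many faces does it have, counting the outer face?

Euler's formula for a connected plane graph: V − E + F = 2, so F = 2 − 50 + 103 = 55.

55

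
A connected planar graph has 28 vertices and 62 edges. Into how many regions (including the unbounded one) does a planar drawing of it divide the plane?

36

Euler's formula for a connected plane graph: V − E + F = 2, so F = 2 − 28 + 62 = 36.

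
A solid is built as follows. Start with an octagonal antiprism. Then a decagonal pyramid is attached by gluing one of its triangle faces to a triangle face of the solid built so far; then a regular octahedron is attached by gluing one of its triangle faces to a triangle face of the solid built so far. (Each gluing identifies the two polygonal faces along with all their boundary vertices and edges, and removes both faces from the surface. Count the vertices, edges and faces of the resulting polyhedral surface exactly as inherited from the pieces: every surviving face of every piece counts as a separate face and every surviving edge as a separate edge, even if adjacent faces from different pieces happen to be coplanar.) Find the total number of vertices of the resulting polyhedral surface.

27

An octagonal antiprism: V=16, E=32, F=18.
Attach a decagonal pyramid (V=11, E=20, F=11) along a 3-gon: merge 3 vertices and 3 edges, delete both glued faces → V=24, E=49, F=27.
Attach a regular octahedron (V=6, E=12, F=8) along a 3-gon: merge 3 vertices and 3 edges, delete both glued faces → V=27, E=58, F=33.
Check: V − E + F = 27 − 58 + 33 = 2.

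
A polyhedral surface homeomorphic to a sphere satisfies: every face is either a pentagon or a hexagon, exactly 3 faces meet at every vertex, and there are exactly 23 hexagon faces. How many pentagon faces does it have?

Let x be the number of pentagons; then F = 23 + x.
Edge–face incidences: 2E = 6·23 + 5·x = 138 + 5x.
Every vertex has degree 3, so 3V = 2E.
Euler: V − E + F = 2 ⇒ (2E)/3 − E + (23 + x) = 2.
Multiply by 6: 2·(2E) − 3·(2E) + 6·(23 + x) = 12, i.e. 138 + 6x − (138 + 5x) = 12.
Collecting terms: x = 12.
Then 2E = 138 + 5·12 = 198, so E = 99, V = 2E/3 = 66, F = 23 + 12 = 35.

12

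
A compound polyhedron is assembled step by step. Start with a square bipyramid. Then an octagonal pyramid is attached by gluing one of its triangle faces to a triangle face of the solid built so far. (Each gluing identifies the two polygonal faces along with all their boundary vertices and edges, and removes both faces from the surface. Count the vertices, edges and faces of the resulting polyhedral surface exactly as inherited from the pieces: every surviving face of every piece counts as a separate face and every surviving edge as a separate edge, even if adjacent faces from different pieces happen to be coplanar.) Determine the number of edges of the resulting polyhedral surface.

A square bipyramid: V=6, E=12, F=8.
Attach an octagonal pyramid (V=9, E=16, F=9) along a 3-gon: merge 3 vertices and 3 edges, delete both glued faces → V=12, E=25, F=15.
Check: V − E + F = 12 − 25 + 15 = 2.

25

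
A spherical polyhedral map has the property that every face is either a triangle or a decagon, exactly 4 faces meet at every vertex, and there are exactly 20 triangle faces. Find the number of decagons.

2

Let x be the number of decagons; then F = 20 + x.
Edge–face incidences: 2E = 3·20 + 10·x = 60 + 10x.
Every vertex has degree 4, so 4V = 2E.
Euler: V − E + F = 2 ⇒ (2E)/4 − E + (20 + x) = 2.
Multiply by 8: 2·(2E) − 4·(2E) + 8·(20 + x) = 16, i.e. 160 + 8x − 2·(60 + 10x) = 16.
Collecting terms: −12x + 40 = 16, so −12x = −24, so x = 2.
Then 2E = 60 + 10·2 = 80, so E = 40, V = 2E/4 = 20, F = 20 + 2 = 22.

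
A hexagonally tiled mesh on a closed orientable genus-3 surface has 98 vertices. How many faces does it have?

χ = 2 − 2·3 = -4, and every face is a hexagon so 6F = 2E.
V − E + F = -4 with E = 6F/2 gives 98 − (6/2 − 1)·F = -4, so F = 51 and E = 153.

51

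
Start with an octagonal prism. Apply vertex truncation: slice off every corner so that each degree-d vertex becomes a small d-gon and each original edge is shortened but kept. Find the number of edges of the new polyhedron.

The base solid has V = 16, E = 24, F = 10.
Truncation replaces each original edge-end by a new vertex, so V′ = 2E = 48.
Each original edge survives, and each old vertex of degree d contributes d new edges; summing degrees gives Σd = 2E, so E′ = E + 2E = 3E = 72.
Each original face survives and each original vertex becomes one new face: F′ = F + V = 26.

72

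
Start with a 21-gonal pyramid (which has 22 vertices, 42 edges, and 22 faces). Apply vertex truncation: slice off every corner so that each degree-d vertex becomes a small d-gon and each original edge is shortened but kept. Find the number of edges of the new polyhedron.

126

Truncation replaces each original edge-end by a new vertex, so V′ = 2E = 84.
Each original edge survives, and each old vertex of degree d contributes d new edges; summing degrees gives Σd = 2E, so E′ = E + 2E = 3E = 126.
Each original face survives and each original vertex becomes one new face: F′ = F + V = 44.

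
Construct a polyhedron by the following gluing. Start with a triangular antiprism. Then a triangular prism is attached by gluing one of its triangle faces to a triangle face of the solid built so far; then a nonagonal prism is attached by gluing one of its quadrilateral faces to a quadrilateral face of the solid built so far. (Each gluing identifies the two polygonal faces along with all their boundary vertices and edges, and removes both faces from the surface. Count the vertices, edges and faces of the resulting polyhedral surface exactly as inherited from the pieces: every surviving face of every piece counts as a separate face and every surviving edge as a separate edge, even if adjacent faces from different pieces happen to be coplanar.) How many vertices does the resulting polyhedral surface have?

23

A triangular antiprism: V=6, E=12, F=8.
Attach a triangular prism (V=6, E=9, F=5) along a 3-gon: merge 3 vertices and 3 edges, delete both glued faces → V=9, E=18, F=11.
Attach a nonagonal prism (V=18, E=27, F=11) along a 4-gon: merge 4 vertices and 4 edges, delete both glued faces → V=23, E=41, F=20.
Check: V − E + F = 23 − 41 + 20 = 2.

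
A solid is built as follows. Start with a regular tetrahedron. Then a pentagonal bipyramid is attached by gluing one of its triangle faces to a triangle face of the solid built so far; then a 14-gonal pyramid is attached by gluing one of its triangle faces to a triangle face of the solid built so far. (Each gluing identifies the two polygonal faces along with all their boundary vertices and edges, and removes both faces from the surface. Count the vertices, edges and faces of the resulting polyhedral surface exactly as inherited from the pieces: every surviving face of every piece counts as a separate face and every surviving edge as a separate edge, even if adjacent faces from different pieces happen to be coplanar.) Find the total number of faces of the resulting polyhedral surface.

A regular tetrahedron: V=4, E=6, F=4.
Attach a pentagonal bipyramid (V=7, E=15, F=10) along a 3-gon: merge 3 vertices and 3 edges, delete both glued faces → V=8, E=18, F=12.
Attach a 14-gonal pyramid (V=15, E=28, F=15) along a 3-gon: merge 3 vertices and 3 edges, delete both glued faces → V=20, E=43, F=25.
Check: V − E + F = 20 − 43 + 25 = 2.

25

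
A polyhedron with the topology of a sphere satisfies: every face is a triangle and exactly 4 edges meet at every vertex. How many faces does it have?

8

Each face has 3 edges and each edge borders two faces, so 2E = 3F.
Each vertex has degree 4, so 4V = 2E and hence V = 3F/4.
Euler: V − E + F = 2 ⇒ (3F/4) − (3F/2) + F = 2.
Multiply by 8: (6 − 12 + 8)F = 16, i.e. 2F = 16.
So F = 8, E = 3·8/2 = 12, V = 3·8/4 = 6.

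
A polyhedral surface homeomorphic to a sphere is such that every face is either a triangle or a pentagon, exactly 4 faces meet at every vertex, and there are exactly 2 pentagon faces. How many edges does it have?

Let x be the number of triangles; then F = 2 + x.
Edge–face incidences: 2E = 5·2 + 3·x = 10 + 3x.
Every vertex has degree 4, so 4V = 2E.
Euler: V − E + F = 2 ⇒ (2E)/4 − E + (2 + x) = 2.
Multiply by 8: 2·(2E) − 4·(2E) + 8·(2 + x) = 16, i.e. 16 + 8x − 2·(10 + 3x) = 16.
Collecting terms: 2x − 4 = 16, so 2x = 20, so x = 10.
Then 2E = 10 + 3·10 = 40, so E = 20, V = 2E/4 = 10, F = 2 + 10 = 12.

20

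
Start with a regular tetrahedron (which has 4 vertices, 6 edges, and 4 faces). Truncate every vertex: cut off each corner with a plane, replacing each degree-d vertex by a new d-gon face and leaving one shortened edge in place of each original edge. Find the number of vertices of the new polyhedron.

Truncation replaces each original edge-end by a new vertex, so V′ = 2E = 12.
Each original edge survives, and each old vertex of degree d contributes d new edges; summing degrees gives Σd = 2E, so E′ = E + 2E = 3E = 18.
Each original face survives and each original vertex becomes one new face: F′ = F + V = 8.

12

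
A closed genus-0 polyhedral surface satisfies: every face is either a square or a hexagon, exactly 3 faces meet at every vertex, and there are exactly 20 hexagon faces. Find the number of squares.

6

Let x be the number of squares; then F = 20 + x.
Edge–face incidences: 2E = 6·20 + 4·x = 120 + 4x.
Every vertex has degree 3, so 3V = 2E.
Euler: V − E + F = 2 ⇒ (2E)/3 − E + (20 + x) = 2.
Multiply by 6: 2·(2E) − 3·(2E) + 6·(20 + x) = 12, i.e. 120 + 6x − (120 + 4x) = 12.
Collecting terms: 2x = 12, so x = 6.
Then 2E = 120 + 4·6 = 144, so E = 72, V = 2E/3 = 48, F = 20 + 6 = 26.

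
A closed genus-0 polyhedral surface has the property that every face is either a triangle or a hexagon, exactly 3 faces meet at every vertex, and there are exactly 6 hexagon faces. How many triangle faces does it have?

4

Let x be the number of triangles; then F = 6 + x.
Edge–face incidences: 2E = 6·6 + 3·x = 36 + 3x.
Every vertex has degree 3, so 3V = 2E.
Euler: V − E + F = 2 ⇒ (2E)/3 − E + (6 + x) = 2.
Multiply by 6: 2·(2E) − 3·(2E) + 6·(6 + x) = 12, i.e. 36 + 6x − (36 + 3x) = 12.
Collecting terms: 3x = 12, so x = 4.
Then 2E = 36 + 3·4 = 48, so E = 24, V = 2E/3 = 16, F = 6 + 4 = 10.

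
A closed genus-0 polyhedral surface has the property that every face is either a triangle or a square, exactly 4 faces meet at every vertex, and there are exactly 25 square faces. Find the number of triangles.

8

Let x be the number of triangles; then F = 25 + x.
Edge–face incidences: 2E = 4·25 + 3·x = 100 + 3x.
Every vertex has degree 4, so 4V = 2E.
Euler: V − E + F = 2 ⇒ (2E)/4 − E + (25 + x) = 2.
Multiply by 8: 2·(2E) − 4·(2E) + 8·(25 + x) = 16, i.e. 200 + 8x − 2·(100 + 3x) = 16.
Collecting terms: 2x = 16, so x = 8.
Then 2E = 100 + 3·8 = 124, so E = 62, V = 2E/4 = 31, F = 25 + 8 = 33.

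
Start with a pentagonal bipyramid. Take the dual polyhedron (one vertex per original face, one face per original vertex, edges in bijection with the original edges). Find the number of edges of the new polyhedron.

The base solid has V = 7, E = 15, F = 10.
The dual swaps V and F and preserves E: V′ = F = 10, E′ = E = 15, F′ = V = 7.

15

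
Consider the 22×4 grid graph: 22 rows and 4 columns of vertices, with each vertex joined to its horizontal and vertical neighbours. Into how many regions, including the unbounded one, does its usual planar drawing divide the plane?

The grid has V = 22·4 = 88 vertices and E = 22·3 + 4·21 = 150 edges.
F = 2 − V + E = 2 − 88 + 150 = 64.

64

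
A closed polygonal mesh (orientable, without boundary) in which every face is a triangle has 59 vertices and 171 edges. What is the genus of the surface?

Every face is a triangle and each edge borders two faces, so 3F = 2·171, giving F = 114.
χ = V − E + F = 59 − 171 + 114 = 2.
For a closed orientable surface χ = 2 − 2g, so g = (2 − (2))/2 = 0.

0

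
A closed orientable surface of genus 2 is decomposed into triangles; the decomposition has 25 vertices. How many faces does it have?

54

χ = 2 − 2·2 = -2, and every face is a triangle so 3F = 2E.
V − E + F = -2 with E = 3F/2 gives 25 − (3/2 − 1)·F = -2, so F = 54 and E = 81.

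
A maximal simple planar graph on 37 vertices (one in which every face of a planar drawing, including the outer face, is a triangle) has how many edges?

105

In a plane triangulation 3F = 2E and V − E + F = 2, so E = 3V − 6 = 3·37 − 6 = 105.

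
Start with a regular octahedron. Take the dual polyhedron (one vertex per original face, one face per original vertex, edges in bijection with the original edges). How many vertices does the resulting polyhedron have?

8

The base solid has V = 6, E = 12, F = 8.
The dual swaps V and F and preserves E: V′ = F = 8, E′ = E = 12, F′ = V = 6.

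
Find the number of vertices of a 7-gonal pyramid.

8

A pyramid on an n-gon base has one n-gon and n triangles: V = 7 + 1 = 8, E = 2·7 = 14, F = 7 + 1 = 8.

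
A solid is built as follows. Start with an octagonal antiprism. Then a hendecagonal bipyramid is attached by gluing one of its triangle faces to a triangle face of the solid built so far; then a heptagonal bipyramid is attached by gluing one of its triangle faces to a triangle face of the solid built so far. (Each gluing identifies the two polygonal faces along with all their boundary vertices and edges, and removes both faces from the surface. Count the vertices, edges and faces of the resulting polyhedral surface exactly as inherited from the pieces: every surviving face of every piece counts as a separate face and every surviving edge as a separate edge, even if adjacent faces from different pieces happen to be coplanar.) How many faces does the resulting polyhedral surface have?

50

An octagonal antiprism: V=16, E=32, F=18.
Attach a hendecagonal bipyramid (V=13, E=33, F=22) along a 3-gon: merge 3 vertices and 3 edges, delete both glued faces → V=26, E=62, F=38.
Attach a heptagonal bipyramid (V=9, E=21, F=14) along a 3-gon: merge 3 vertices and 3 edges, delete both glued faces → V=32, E=80, F=50.
Check: V − E + F = 32 − 80 + 50 = 2.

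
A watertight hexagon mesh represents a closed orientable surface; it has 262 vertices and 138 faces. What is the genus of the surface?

8

Every face is a hexagon, so 2E = 6·138 = 828, giving E = 414.
χ = V − E + F = 262 − 414 + 138 = -14.
For a closed orientable surface χ = 2 − 2g, so g = (2 − (-14))/2 = 8.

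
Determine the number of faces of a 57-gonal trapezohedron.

114

The n-trapezohedron (dual of the n-antiprism) has V = 2·57 + 2 = 116, E = 4·57 = 228, F = 2·57 = 114.
Check: V − E + F = 116 − 228 + 114 = 2.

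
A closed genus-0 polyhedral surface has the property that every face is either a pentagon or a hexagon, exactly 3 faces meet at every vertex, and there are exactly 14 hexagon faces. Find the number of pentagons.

Let x be the number of pentagons; then F = 14 + x.
Edge–face incidences: 2E = 6·14 + 5·x = 84 + 5x.
Every vertex has degree 3, so 3V = 2E.
Euler: V − E + F = 2 ⇒ (2E)/3 − E + (14 + x) = 2.
Multiply by 6: 2·(2E) − 3·(2E) + 6·(14 + x) = 12, i.e. 84 + 6x − (84 + 5x) = 12.
Collecting terms: x = 12.
Then 2E = 84 + 5·12 = 144, so E = 72, V = 2E/3 = 48, F = 14 + 12 = 26.

12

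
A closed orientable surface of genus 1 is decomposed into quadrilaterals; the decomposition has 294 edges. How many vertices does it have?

147

χ = 2 − 2·1 = 0, and every face is a square so 4F = 2E.
F = 2E/4 = 147. Then V = 0 + E − F = 0 + 294 − 147 = 147.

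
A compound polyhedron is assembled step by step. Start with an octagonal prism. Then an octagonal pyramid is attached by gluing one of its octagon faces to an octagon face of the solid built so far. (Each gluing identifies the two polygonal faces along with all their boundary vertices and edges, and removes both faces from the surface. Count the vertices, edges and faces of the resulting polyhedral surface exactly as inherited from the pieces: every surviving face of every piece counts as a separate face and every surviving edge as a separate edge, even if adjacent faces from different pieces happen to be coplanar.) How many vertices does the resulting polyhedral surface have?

An octagonal prism: V=16, E=24, F=10.
Attach an octagonal pyramid (V=9, E=16, F=9) along an 8-gon: merge 8 vertices and 8 edges, delete both glued faces → V=17, E=32, F=17.
Check: V − E + F = 17 − 32 + 17 = 2.

17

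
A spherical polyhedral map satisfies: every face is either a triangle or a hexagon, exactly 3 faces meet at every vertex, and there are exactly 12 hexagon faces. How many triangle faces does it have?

Let x be the number of triangles; then F = 12 + x.
Edge–face incidences: 2E = 6·12 + 3·x = 72 + 3x.
Every vertex has degree 3, so 3V = 2E.
Euler: V − E + F = 2 ⇒ (2E)/3 − E + (12 + x) = 2.
Multiply by 6: 2·(2E) − 3·(2E) + 6·(12 + x) = 12, i.e. 72 + 6x − (72 + 3x) = 12.
Collecting terms: 3x = 12, so x = 4.
Then 2E = 72 + 3·4 = 84, so E = 42, V = 2E/3 = 28, F = 12 + 4 = 16.

4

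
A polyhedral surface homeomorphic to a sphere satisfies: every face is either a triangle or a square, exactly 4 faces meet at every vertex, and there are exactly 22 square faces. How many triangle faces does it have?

8

Let x be the number of triangles; then F = 22 + x.
Edge–face incidences: 2E = 4·22 + 3·x = 88 + 3x.
Every vertex has degree 4, so 4V = 2E.
Euler: V − E + F = 2 ⇒ (2E)/4 − E + (22 + x) = 2.
Multiply by 8: 2·(2E) − 4·(2E) + 8·(22 + x) = 16, i.e. 176 + 8x − 2·(88 + 3x) = 16.
Collecting terms: 2x = 16, so x = 8.
Then 2E = 88 + 3·8 = 112, so E = 56, V = 2E/4 = 28, F = 22 + 8 = 30.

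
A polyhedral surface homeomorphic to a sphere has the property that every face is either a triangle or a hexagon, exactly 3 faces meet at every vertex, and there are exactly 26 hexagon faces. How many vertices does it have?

56

Let x be the number of triangles; then F = 26 + x.
Edge–face incidences: 2E = 6·26 + 3·x = 156 + 3x.
Every vertex has degree 3, so 3V = 2E.
Euler: V − E + F = 2 ⇒ (2E)/3 − E + (26 + x) = 2.
Multiply by 6: 2·(2E) − 3·(2E) + 6·(26 + x) = 12, i.e. 156 + 6x − (156 + 3x) = 12.
Collecting terms: 3x = 12, so x = 4.
Then 2E = 156 + 3·4 = 168, so E = 84, V = 2E/3 = 56, F = 26 + 4 = 30.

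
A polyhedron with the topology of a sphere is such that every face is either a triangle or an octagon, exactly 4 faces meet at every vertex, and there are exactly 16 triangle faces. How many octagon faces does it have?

Let x be the number of octagons; then F = 16 + x.
Edge–face incidences: 2E = 3·16 + 8·x = 48 + 8x.
Every vertex has degree 4, so 4V = 2E.
Euler: V − E + F = 2 ⇒ (2E)/4 − E + (16 + x) = 2.
Multiply by 8: 2·(2E) − 4·(2E) + 8·(16 + x) = 16, i.e. 128 + 8x − 2·(48 + 8x) = 16.
Collecting terms: −8x + 32 = 16, so −8x = −16, so x = 2.
Then 2E = 48 + 8·2 = 64, so E = 32, V = 2E/4 = 16, F = 16 + 2 = 18.

2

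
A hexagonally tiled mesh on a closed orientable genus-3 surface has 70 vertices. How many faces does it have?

χ = 2 − 2·3 = -4, and every face is a hexagon so 6F = 2E.
V − E + F = -4 with E = 6F/2 gives 70 − (6/2 − 1)·F = -4, so F = 37 and E = 111.

37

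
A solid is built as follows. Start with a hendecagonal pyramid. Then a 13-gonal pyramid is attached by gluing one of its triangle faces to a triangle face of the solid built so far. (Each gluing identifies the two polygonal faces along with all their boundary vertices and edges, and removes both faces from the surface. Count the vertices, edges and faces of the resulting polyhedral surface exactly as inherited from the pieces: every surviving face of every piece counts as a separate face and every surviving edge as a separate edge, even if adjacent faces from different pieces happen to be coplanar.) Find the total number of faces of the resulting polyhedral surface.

24

A hendecagonal pyramid: V=12, E=22, F=12.
Attach a 13-gonal pyramid (V=14, E=26, F=14) along a 3-gon: merge 3 vertices and 3 edges, delete both glued faces → V=23, E=45, F=24.
Check: V − E + F = 23 − 45 + 24 = 2.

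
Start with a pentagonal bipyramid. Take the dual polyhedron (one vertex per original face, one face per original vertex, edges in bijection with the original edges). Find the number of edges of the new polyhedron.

15

The base solid has V = 7, E = 15, F = 10.
The dual swaps V and F and preserves E: V′ = F = 10, E′ = E = 15, F′ = V = 7.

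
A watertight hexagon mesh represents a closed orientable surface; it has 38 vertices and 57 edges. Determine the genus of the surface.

Every face is a hexagon and each edge borders two faces, so 6F = 2·57, giving F = 19.
χ = V − E + F = 38 − 57 + 19 = 0.
For a closed orientable surface χ = 2 − 2g, so g = (2 − (0))/2 = 1.

1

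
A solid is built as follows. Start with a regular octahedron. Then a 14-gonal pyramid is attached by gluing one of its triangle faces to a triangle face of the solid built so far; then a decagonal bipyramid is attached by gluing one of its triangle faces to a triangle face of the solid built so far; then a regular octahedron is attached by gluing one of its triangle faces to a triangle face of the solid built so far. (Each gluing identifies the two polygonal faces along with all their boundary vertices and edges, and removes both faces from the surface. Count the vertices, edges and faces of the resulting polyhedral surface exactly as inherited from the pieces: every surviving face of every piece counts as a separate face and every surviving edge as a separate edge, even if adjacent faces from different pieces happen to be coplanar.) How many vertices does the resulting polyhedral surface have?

30

A regular octahedron: V=6, E=12, F=8.
Attach a 14-gonal pyramid (V=15, E=28, F=15) along a 3-gon: merge 3 vertices and 3 edges, delete both glued faces → V=18, E=37, F=21.
Attach a decagonal bipyramid (V=12, E=30, F=20) along a 3-gon: merge 3 vertices and 3 edges, delete both glued faces → V=27, E=64, F=39.
Attach a regular octahedron (V=6, E=12, F=8) along a 3-gon: merge 3 vertices and 3 edges, delete both glued faces → V=30, E=73, F=45.
Check: V − E + F = 30 − 73 + 45 = 2.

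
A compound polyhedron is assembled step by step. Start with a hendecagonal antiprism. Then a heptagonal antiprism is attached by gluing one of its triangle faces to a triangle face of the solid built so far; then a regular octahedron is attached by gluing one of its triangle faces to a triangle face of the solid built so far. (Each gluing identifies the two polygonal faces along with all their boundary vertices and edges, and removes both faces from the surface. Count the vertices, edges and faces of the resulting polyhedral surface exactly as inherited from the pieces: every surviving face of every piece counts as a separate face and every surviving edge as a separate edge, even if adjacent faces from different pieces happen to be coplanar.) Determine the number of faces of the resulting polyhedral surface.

44

A hendecagonal antiprism: V=22, E=44, F=24.
Attach a heptagonal antiprism (V=14, E=28, F=16) along a 3-gon: merge 3 vertices and 3 edges, delete both glued faces → V=33, E=69, F=38.
Attach a regular octahedron (V=6, E=12, F=8) along a 3-gon: merge 3 vertices and 3 edges, delete both glued faces → V=36, E=78, F=44.
Check: V − E + F = 36 − 78 + 44 = 2.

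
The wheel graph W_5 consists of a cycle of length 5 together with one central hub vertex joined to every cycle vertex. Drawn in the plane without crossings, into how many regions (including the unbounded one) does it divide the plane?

6

W_5 has V = 5 + 1 = 6 vertices and E = 2·5 = 10 edges.
By Euler's formula F = 2 − V + E = 2 − 6 + 10 = 6.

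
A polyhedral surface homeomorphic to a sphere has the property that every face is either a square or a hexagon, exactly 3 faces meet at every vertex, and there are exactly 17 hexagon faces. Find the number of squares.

Let x be the number of squares; then F = 17 + x.
Edge–face incidences: 2E = 6·17 + 4·x = 102 + 4x.
Every vertex has degree 3, so 3V = 2E.
Euler: V − E + F = 2 ⇒ (2E)/3 − E + (17 + x) = 2.
Multiply by 6: 2·(2E) − 3·(2E) + 6·(17 + x) = 12, i.e. 102 + 6x − (102 + 4x) = 12.
Collecting terms: 2x = 12, so x = 6.
Then 2E = 102 + 4·6 = 126, so E = 63, V = 2E/3 = 42, F = 17 + 6 = 23.

6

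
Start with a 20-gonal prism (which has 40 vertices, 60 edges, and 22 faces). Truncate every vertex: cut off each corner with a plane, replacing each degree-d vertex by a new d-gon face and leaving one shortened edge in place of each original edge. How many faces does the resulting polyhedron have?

Truncation replaces each original edge-end by a new vertex, so V′ = 2E = 120.
Each original edge survives, and each old vertex of degree d contributes d new edges; summing degrees gives Σd = 2E, so E′ = E + 2E = 3E = 180.
Each original face survives and each original vertex becomes one new face: F′ = F + V = 62.

62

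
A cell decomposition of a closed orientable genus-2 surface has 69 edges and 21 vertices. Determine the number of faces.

For a closed orientable surface of genus 2, χ = 2 − 2·2 = -2.
F = -2 − V + E = -2 − 21 + 69 = 46.

46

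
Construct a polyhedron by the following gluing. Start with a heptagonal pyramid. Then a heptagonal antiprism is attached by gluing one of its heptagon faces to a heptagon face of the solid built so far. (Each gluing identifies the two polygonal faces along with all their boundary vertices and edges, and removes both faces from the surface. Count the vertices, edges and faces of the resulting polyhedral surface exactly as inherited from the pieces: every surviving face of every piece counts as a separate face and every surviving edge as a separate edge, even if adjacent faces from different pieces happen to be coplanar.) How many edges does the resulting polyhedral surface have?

A heptagonal pyramid: V=8, E=14, F=8.
Attach a heptagonal antiprism (V=14, E=28, F=16) along a 7-gon: merge 7 vertices and 7 edges, delete both glued faces → V=15, E=35, F=22.
Check: V − E + F = 15 − 35 + 22 = 2.

35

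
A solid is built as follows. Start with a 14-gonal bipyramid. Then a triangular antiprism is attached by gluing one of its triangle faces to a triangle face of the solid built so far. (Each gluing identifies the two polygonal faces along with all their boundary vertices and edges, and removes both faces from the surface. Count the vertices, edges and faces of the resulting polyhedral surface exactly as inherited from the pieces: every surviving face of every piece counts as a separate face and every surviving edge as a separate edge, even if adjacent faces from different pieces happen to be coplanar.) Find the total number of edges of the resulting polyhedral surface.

A 14-gonal bipyramid: V=16, E=42, F=28.
Attach a triangular antiprism (V=6, E=12, F=8) along a 3-gon: merge 3 vertices and 3 edges, delete both glued faces → V=19, E=51, F=34.
Check: V − E + F = 19 − 51 + 34 = 2.

51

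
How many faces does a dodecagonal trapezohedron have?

The n-trapezohedron (dual of the n-antiprism) has V = 2·12 + 2 = 26, E = 4·12 = 48, F = 2·12 = 24.

24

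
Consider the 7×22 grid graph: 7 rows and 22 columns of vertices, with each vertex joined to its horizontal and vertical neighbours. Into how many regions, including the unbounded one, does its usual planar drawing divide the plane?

127

The grid has V = 7·22 = 154 vertices and E = 7·21 + 22·6 = 279 edges.
F = 2 − V + E = 2 − 154 + 279 = 127.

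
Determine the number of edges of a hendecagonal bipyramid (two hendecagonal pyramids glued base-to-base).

33

A bipyramid over an n-gon has 2n triangular faces and n + 2 vertices: V = 11 + 2 = 13, E = 3·11 = 33, F = 2·11 = 22.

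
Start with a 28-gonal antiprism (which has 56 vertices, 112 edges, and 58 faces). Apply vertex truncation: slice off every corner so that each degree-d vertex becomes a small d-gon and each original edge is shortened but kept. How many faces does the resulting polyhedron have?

Truncation replaces each original edge-end by a new vertex, so V′ = 2E = 224.
Each original edge survives, and each old vertex of degree d contributes d new edges; summing degrees gives Σd = 2E, so E′ = E + 2E = 3E = 336.
Each original face survives and each original vertex becomes one new face: F′ = F + V = 114.

114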